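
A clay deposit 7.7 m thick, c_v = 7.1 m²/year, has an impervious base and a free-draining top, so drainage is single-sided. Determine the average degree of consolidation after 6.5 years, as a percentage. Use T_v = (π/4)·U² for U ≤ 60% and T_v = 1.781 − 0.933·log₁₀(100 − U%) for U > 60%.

U ≈ 88.1 %

Drainage path length: H_d = H = 7.7 m (single drainage).
T_v = c_v·t/H_d² = 7.1×6.5/7.7² = 0.77838.
T_v = 0.77838 corresponds to the U > 60% branch:
U = 1 − 10^((1.781 − T_v)/0.933)/100 = 0.8813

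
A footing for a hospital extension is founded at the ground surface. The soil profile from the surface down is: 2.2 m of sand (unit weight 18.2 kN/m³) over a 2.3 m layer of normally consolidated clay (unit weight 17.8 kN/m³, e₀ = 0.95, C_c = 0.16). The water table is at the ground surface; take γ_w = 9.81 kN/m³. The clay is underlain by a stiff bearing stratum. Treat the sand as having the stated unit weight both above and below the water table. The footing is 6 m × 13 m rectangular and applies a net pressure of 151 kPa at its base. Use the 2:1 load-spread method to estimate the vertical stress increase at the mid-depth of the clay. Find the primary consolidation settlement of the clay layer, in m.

Mid-depth of clay below the ground surface: z = 2.2 + 2.3/2 = 3.35 m.
Total vertical stress at mid-clay: σ_v = 18.2×2.2 + 17.8×1.15 = 60.51 kPa.
Pore pressure: u = 9.81×(3.35 − 0) = 32.864 kPa.
Initial effective stress: σ'_0 = σ_v − u = 60.51 − 32.864 = 27.646 kPa.
Stress increase at mid-clay by the 2:1 spreading method:
Δσ = qBL/((B+z)(L+z)) = 151×6×13/((6+3.35)(13+3.35)) = 77.045 kPa
Final effective stress: σ'_f = σ'_0 + Δσ = 27.646 + 77.045 = 104.69 kPa.
Normally consolidated clay, so the full stress increment lies on the virgin compression line:
S_c = C_c·H/(1+e₀)·log₁₀(σ'_f/σ'_0) = 0.16×2.3/(1+0.95)×log₁₀(104.69/27.646)
    = 0.18872 × 0.57827 = 0.1091 m

S_c ≈ 0.109 m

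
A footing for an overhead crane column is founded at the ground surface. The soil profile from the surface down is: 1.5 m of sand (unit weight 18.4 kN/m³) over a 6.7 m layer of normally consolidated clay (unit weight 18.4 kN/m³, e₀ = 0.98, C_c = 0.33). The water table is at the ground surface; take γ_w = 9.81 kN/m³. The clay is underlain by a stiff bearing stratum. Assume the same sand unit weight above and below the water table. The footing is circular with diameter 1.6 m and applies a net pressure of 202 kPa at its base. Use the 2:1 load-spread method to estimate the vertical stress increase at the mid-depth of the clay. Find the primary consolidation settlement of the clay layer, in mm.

S_c ≈ 127 mm

Mid-depth of clay below the ground surface: z = 1.5 + 6.7/2 = 4.85 m.
Total vertical stress at mid-clay: σ_v = 18.4×1.5 + 18.4×3.35 = 89.24 kPa.
Pore pressure: u = 9.81×(4.85 − 0) = 47.578 kPa.
Initial effective stress: σ'_0 = σ_v − u = 89.24 − 47.578 = 41.662 kPa.
Stress increase at mid-clay by the 2:1 spreading method:
Δσ ≈ qD²/(D+z)² = 202×1.6²/(1.6+4.85)² = 12.43 kPa
Final effective stress: σ'_f = σ'_0 + Δσ = 41.662 + 12.43 = 54.092 kPa.
Normally consolidated clay, so the full stress increment lies on the virgin compression line:
S_c = C_c·H/(1+e₀)·log₁₀(σ'_f/σ'_0) = 0.33×6.7/(1+0.98)×log₁₀(54.092/41.662)
    = 1.1167 × 0.11339 = 0.1266 m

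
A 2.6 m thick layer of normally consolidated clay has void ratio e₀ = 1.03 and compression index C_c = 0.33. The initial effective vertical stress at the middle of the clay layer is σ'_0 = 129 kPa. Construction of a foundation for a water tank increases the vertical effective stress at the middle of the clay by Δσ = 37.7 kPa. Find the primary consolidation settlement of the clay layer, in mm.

Final effective stress: σ'_f = σ'_0 + Δσ = 129 + 37.7 = 166.7 kPa.
Normally consolidated clay, so the full stress increment lies on the virgin compression line:
S_c = C_c·H/(1+e₀)·log₁₀(σ'_f/σ'_0) = 0.33×2.6/(1+1.03)×log₁₀(166.7/129)
    = 0.42266 × 0.11135 = 0.04706 m

S_c ≈ 47.1 mm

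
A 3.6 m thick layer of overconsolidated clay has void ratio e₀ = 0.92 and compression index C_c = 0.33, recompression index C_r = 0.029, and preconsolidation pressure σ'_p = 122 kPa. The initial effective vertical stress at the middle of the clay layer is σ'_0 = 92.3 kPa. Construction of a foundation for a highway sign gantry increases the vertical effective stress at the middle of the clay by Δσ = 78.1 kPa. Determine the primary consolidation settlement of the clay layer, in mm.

S_c ≈ 96.4 mm

Final effective stress: σ'_f = 92.3 + 78.1 = 170.4 kPa.
σ'_f = 170.4 > σ'_p = 122 kPa, so the stress path crosses the preconsolidation pressure — recompression up to σ'_p, then virgin compression beyond:
S_c = H/(1+e₀)·[C_r·log₁₀(σ'_p/σ'_0) + C_c·log₁₀(σ'_f/σ'_p)]
    = 3.6/1.92 × [0.029×log₁₀(122/92.3) + 0.33×log₁₀(170.4/122)]
    = 1.875 × [0.0035136 + 0.047886] = 0.09637 m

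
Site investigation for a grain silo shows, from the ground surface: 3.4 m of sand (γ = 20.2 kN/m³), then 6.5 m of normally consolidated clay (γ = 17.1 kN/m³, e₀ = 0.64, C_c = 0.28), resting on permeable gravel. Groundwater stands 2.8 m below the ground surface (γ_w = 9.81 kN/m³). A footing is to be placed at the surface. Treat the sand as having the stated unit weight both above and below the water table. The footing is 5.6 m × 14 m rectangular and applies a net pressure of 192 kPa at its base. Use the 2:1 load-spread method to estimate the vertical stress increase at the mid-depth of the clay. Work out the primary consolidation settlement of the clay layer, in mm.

S_c ≈ 252 mm

Mid-depth of clay below the ground surface: z = 3.4 + 6.5/2 = 6.65 m.
Total vertical stress at mid-clay: σ_v = 20.2×3.4 + 17.1×3.25 = 124.25 kPa.
Pore pressure: u = 9.81×(6.65 − 2.8) = 37.769 kPa.
Initial effective stress: σ'_0 = σ_v − u = 124.25 − 37.769 = 86.481 kPa.
Stress increase at mid-clay by the 2:1 spreading method:
Δσ = qBL/((B+z)(L+z)) = 192×5.6×14/((5.6+6.65)(14+6.65)) = 59.506 kPa
Final effective stress: σ'_f = σ'_0 + Δσ = 86.481 + 59.506 = 145.99 kPa.
Normally consolidated clay, so the full stress increment lies on the virgin compression line:
S_c = C_c·H/(1+e₀)·log₁₀(σ'_f/σ'_0) = 0.28×6.5/(1+0.64)×log₁₀(145.99/86.481)
    = 1.1098 × 0.2274 = 0.2524 m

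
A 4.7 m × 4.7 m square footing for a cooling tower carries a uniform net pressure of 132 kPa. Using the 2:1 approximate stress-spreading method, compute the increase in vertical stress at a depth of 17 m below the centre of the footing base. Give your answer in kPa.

By the 2:1 method the load spreads at 1 horizontal : 2 vertical, so at depth z the loaded area has grown by z in each plan dimension:
Δσ = qBL/((B+z)(L+z)) = 132×4.7×4.7/((4.7+17)(4.7+17)) = 6.1923 kPa

Δσ_z ≈ 6.19 kPa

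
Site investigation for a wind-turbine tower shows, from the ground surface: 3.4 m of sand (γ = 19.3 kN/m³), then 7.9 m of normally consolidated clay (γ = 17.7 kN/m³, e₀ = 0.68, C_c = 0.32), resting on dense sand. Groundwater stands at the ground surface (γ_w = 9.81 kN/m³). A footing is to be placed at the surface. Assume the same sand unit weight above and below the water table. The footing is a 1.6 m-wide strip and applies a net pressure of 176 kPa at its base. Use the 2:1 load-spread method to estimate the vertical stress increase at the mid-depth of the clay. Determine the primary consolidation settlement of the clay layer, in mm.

Mid-depth of clay below the ground surface: z = 3.4 + 7.9/2 = 7.35 m.
Total vertical stress at mid-clay: σ_v = 19.3×3.4 + 17.7×3.95 = 135.54 kPa.
Pore pressure: u = 9.81×(7.35 − 0) = 72.103 kPa.
Initial effective stress: σ'_0 = σ_v − u = 135.54 − 72.103 = 63.437 kPa.
Stress increase at mid-clay by the 2:1 spreading method:
Δσ = qB/(B+z) = 176×1.6/(1.6+7.35) = 31.464 kPa
Final effective stress: σ'_f = σ'_0 + Δσ = 63.437 + 31.464 = 94.901 kPa.
Normally consolidated clay, so the full stress increment lies on the virgin compression line:
S_c = C_c·H/(1+e₀)·log₁₀(σ'_f/σ'_0) = 0.32×7.9/(1+0.68)×log₁₀(94.901/63.437)
    = 1.5048 × 0.17493 = 0.2632 m

S_c ≈ 263 mm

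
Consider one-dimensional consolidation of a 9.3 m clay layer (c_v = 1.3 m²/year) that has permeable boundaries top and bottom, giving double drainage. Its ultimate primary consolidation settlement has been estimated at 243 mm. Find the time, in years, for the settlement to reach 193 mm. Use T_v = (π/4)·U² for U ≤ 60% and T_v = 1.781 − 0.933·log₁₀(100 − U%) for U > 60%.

Drainage path length: H_d = H/2 = 4.65 m (double drainage).
U = S(t)/S_ult = 193/243 = 0.7942.
U > 60%: T_v = 1.781 − 0.933·log₁₀(100 − 79.424) = 0.55563.
t = T_v·H_d²/c_v = 0.55563×4.65²/1.3 = 9.242 years.

t ≈ 9.24 years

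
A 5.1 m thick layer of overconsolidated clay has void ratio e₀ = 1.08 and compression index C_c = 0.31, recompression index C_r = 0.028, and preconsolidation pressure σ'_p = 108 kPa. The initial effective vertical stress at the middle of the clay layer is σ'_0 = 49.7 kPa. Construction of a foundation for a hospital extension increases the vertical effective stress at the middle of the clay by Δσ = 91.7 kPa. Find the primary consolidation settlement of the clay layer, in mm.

Final effective stress: σ'_f = 49.7 + 91.7 = 141.4 kPa.
σ'_f = 141.4 > σ'_p = 108 kPa, so the stress path crosses the preconsolidation pressure — recompression up to σ'_p, then virgin compression beyond:
S_c = H/(1+e₀)·[C_r·log₁₀(σ'_p/σ'_0) + C_c·log₁₀(σ'_f/σ'_p)]
    = 5.1/2.08 × [0.028×log₁₀(108/49.7) + 0.31×log₁₀(141.4/108)]
    = 2.4519 × [0.0094379 + 0.036278] = 0.1121 m

S_c ≈ 112 mm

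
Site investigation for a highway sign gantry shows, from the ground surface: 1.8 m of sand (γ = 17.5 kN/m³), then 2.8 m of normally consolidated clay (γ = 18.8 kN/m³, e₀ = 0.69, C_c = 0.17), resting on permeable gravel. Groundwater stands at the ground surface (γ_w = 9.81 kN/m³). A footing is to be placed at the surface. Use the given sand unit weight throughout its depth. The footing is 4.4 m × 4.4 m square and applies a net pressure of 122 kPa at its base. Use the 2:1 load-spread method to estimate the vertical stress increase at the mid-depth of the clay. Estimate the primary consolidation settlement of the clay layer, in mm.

Mid-depth of clay below the ground surface: z = 1.8 + 2.8/2 = 3.2 m.
Total vertical stress at mid-clay: σ_v = 17.5×1.8 + 18.8×1.4 = 57.82 kPa.
Pore pressure: u = 9.81×(3.2 − 0) = 31.392 kPa.
Initial effective stress: σ'_0 = σ_v − u = 57.82 − 31.392 = 26.428 kPa.
Stress increase at mid-clay by the 2:1 spreading method:
Δσ = qBL/((B+z)(L+z)) = 122×4.4×4.4/((4.4+3.2)(4.4+3.2)) = 40.892 kPa
Final effective stress: σ'_f = σ'_0 + Δσ = 26.428 + 40.892 = 67.32 kPa.
Normally consolidated clay, so the full stress increment lies on the virgin compression line:
S_c = C_c·H/(1+e₀)·log₁₀(σ'_f/σ'_0) = 0.17×2.8/(1+0.69)×log₁₀(67.32/26.428)
    = 0.28166 × 0.40608 = 0.1144 m

S_c ≈ 114 mm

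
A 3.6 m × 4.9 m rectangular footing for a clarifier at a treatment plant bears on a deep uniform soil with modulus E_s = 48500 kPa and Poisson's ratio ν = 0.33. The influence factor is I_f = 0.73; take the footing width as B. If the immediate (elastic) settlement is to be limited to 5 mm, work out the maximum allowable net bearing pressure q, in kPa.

q ≈ 104 kPa

S_e = q·B·(1−ν²)/E_s · I_f  ⇒  q = S_e·E_s / (B·(1−ν²)·I_f).
q = 0.005 × 48500 / (3.6 × 0.8911 × 0.73) = 103.6 kPa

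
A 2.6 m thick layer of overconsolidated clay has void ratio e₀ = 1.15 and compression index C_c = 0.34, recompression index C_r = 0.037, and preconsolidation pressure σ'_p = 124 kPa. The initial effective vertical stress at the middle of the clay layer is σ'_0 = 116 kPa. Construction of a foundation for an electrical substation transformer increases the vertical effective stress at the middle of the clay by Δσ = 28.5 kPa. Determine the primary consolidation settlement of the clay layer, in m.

Final effective stress: σ'_f = 116 + 28.5 = 144.5 kPa.
σ'_f = 144.5 > σ'_p = 124 kPa, so the stress path crosses the preconsolidation pressure — recompression up to σ'_p, then virgin compression beyond:
S_c = H/(1+e₀)·[C_r·log₁₀(σ'_p/σ'_0) + C_c·log₁₀(σ'_f/σ'_p)]
    = 2.6/2.15 × [0.037×log₁₀(124/116) + 0.34×log₁₀(144.5/124)]
    = 1.2093 × [0.0010717 + 0.022592] = 0.02862 m

S_c ≈ 0.0286 m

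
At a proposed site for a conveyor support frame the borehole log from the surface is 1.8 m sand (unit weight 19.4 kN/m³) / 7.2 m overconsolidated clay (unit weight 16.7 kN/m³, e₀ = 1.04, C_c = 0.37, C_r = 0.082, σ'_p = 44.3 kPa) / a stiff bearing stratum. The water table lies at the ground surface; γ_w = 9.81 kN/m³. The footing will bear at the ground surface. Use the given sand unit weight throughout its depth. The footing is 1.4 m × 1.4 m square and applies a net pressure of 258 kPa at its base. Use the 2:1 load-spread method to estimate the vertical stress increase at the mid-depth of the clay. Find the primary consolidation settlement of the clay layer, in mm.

S_c ≈ 108 mm

Mid-depth of clay below the ground surface: z = 1.8 + 7.2/2 = 5.4 m.
Total vertical stress at mid-clay: σ_v = 19.4×1.8 + 16.7×3.6 = 95.04 kPa.
Pore pressure: u = 9.81×(5.4 − 0) = 52.974 kPa.
Initial effective stress: σ'_0 = σ_v − u = 95.04 − 52.974 = 42.066 kPa.
Stress increase at mid-clay by the 2:1 spreading method:
Δσ = qBL/((B+z)(L+z)) = 258×1.4×1.4/((1.4+5.4)(1.4+5.4)) = 10.936 kPa
Final effective stress: σ'_f = 42.066 + 10.936 = 53.002 kPa.
σ'_f = 53.002 > σ'_p = 44.3 kPa, so the stress path crosses the preconsolidation pressure — recompression up to σ'_p, then virgin compression beyond:
S_c = H/(1+e₀)·[C_r·log₁₀(σ'_p/σ'_0) + C_c·log₁₀(σ'_f/σ'_p)]
    = 7.2/2.04 × [0.082×log₁₀(44.3/42.066) + 0.37×log₁₀(53.002/44.3)]
    = 3.5294 × [0.0018427 + 0.028819] = 0.1082 m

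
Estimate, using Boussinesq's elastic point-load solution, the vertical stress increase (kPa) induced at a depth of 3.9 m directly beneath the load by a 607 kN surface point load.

Boussinesq vertical stress below a point load on an elastic half-space:
Δσ_z = 3P/(2πz²) · [1 + (r/z)²]^(−5/2)
r/z = 0/3.9 = 0; [1+(r/z)²]^(−5/2) = 1.
Δσ_z = 3×607/(2π×3.9²) × 1 = 19.055 × 1 = 19.05 kPa

Δσ_z ≈ 19.1 kPa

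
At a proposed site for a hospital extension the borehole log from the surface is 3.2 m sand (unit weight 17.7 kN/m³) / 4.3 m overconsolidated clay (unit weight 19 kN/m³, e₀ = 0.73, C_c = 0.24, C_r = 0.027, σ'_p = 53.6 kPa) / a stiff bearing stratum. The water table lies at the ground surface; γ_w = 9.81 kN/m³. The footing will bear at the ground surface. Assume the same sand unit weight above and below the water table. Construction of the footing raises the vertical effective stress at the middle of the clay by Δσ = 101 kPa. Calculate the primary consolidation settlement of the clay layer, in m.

S_c ≈ 0.265 m

Mid-depth of clay below the ground surface: z = 3.2 + 4.3/2 = 5.35 m.
Total vertical stress at mid-clay: σ_v = 17.7×3.2 + 19×2.15 = 97.49 kPa.
Pore pressure: u = 9.81×(5.35 − 0) = 52.483 kPa.
Initial effective stress: σ'_0 = σ_v − u = 97.49 − 52.483 = 45.007 kPa.
Final effective stress: σ'_f = 45.007 + 101 = 146.01 kPa.
σ'_f = 146.01 > σ'_p = 53.6 kPa, so the stress path crosses the preconsolidation pressure — recompression up to σ'_p, then virgin compression beyond:
S_c = H/(1+e₀)·[C_r·log₁₀(σ'_p/σ'_0) + C_c·log₁₀(σ'_f/σ'_p)]
    = 4.3/1.73 × [0.027×log₁₀(53.6/45.007) + 0.24×log₁₀(146.01/53.6)]
    = 2.4855 × [0.0020489 + 0.10445] = 0.2647 m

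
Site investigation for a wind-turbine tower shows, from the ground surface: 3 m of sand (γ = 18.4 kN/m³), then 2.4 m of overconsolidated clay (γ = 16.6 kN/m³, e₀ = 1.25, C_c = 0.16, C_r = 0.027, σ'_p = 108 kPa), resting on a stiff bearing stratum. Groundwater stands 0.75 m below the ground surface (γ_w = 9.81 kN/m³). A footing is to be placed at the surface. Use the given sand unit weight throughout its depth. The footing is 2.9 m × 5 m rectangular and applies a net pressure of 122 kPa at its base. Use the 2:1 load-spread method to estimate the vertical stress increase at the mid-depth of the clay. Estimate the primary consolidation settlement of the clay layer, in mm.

S_c ≈ 6.31 mm

Mid-depth of clay below the ground surface: z = 3 + 2.4/2 = 4.2 m.
Total vertical stress at mid-clay: σ_v = 18.4×3 + 16.6×1.2 = 75.12 kPa.
Pore pressure: u = 9.81×(4.2 − 0.75) = 33.845 kPa.
Initial effective stress: σ'_0 = σ_v − u = 75.12 − 33.845 = 41.275 kPa.
Stress increase at mid-clay by the 2:1 spreading method:
Δσ = qBL/((B+z)(L+z)) = 122×2.9×5/((2.9+4.2)(5+4.2)) = 27.082 kPa
Final effective stress: σ'_f = 41.275 + 27.082 = 68.357 kPa.
σ'_f = 68.357 ≤ σ'_p = 108 kPa, so the clay remains overconsolidated and only the recompression index applies:
S_c = C_r·H/(1+e₀)·log₁₀(σ'_f/σ'_0) = 0.027×2.4/2.25×log₁₀(68.357/41.275)
    = 0.028801 × 0.2191 = 0.00631 m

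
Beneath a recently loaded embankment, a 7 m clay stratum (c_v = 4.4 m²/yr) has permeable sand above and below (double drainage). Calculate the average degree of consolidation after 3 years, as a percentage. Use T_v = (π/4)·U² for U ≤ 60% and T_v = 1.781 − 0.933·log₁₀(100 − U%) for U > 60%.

U ≈ 94.3 %

Drainage path length: H_d = H/2 = 3.5 m (double drainage).
T_v = c_v·t/H_d² = 4.4×3/3.5² = 1.0776.
T_v = 1.0776 corresponds to the U > 60% branch:
U = 1 − 10^((1.781 − T_v)/0.933)/100 = 0.9433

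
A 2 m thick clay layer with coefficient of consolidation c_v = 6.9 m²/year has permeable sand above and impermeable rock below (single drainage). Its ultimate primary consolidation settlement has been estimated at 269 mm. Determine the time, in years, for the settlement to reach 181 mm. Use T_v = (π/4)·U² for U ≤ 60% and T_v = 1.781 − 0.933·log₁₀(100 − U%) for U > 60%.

t ≈ 0.213 years

Drainage path length: H_d = H = 2 m (single drainage).
U = S(t)/S_ult = 181/269 = 0.6729.
U > 60%: T_v = 1.781 − 0.933·log₁₀(100 − 67.286) = 0.36776.
t = T_v·H_d²/c_v = 0.36776×2²/6.9 = 0.2132 years.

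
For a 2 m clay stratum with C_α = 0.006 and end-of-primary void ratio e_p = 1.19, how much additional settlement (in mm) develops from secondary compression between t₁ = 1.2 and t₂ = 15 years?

S_s ≈ 6.01 mm

Secondary compression: S_s = C_α·H/(1+e_p)·log₁₀(t₂/t₁)
S_s = 0.006×2/(1+1.19)×log₁₀(15/1.2)
    = 0.005479 × 1.097 = 0.00601 m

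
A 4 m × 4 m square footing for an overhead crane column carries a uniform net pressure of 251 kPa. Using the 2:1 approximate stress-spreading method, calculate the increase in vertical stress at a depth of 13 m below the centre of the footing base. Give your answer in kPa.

By the 2:1 method the load spreads at 1 horizontal : 2 vertical, so at depth z the loaded area has grown by z in each plan dimension:
Δσ = qBL/((B+z)(L+z)) = 251×4×4/((4+13)(4+13)) = 13.896 kPa

Δσ_z ≈ 13.9 kPa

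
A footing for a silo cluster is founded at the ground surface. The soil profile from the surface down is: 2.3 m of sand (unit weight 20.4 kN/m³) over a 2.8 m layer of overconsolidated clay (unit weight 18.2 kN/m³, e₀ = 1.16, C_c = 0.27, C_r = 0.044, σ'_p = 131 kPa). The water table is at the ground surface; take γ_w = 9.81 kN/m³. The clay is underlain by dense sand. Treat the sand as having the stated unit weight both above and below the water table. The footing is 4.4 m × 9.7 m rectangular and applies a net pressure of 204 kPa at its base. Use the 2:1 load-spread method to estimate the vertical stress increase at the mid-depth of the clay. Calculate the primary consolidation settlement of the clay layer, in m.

Mid-depth of clay below the ground surface: z = 2.3 + 2.8/2 = 3.7 m.
Total vertical stress at mid-clay: σ_v = 20.4×2.3 + 18.2×1.4 = 72.4 kPa.
Pore pressure: u = 9.81×(3.7 − 0) = 36.297 kPa.
Initial effective stress: σ'_0 = σ_v − u = 72.4 − 36.297 = 36.103 kPa.
Stress increase at mid-clay by the 2:1 spreading method:
Δσ = qBL/((B+z)(L+z)) = 204×4.4×9.7/((4.4+3.7)(9.7+3.7)) = 80.217 kPa
Final effective stress: σ'_f = 36.103 + 80.217 = 116.32 kPa.
σ'_f = 116.32 ≤ σ'_p = 131 kPa, so the clay remains overconsolidated and only the recompression index applies:
S_c = C_r·H/(1+e₀)·log₁₀(σ'_f/σ'_0) = 0.044×2.8/2.16×log₁₀(116.32/36.103)
    = 0.057037 × 0.50811 = 0.02898 m

S_c ≈ 0.029 m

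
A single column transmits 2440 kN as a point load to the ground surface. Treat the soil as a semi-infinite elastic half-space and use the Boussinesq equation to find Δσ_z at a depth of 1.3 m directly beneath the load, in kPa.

Δσ_z ≈ 689 kPa

Boussinesq vertical stress below a point load on an elastic half-space:
Δσ_z = 3P/(2πz²) · [1 + (r/z)²]^(−5/2)
r/z = 0/1.3 = 0; [1+(r/z)²]^(−5/2) = 1.
Δσ_z = 3×2440/(2π×1.3²) × 1 = 689.36 × 1 = 689.4 kPa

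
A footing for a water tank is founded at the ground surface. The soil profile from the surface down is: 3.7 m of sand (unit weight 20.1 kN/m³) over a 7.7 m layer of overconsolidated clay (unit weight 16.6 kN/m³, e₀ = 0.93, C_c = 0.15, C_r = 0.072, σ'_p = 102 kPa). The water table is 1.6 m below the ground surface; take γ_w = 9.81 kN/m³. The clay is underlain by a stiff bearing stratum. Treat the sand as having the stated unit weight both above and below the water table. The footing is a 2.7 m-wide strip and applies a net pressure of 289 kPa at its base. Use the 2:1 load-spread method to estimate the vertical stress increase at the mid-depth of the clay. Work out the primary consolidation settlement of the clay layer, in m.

S_c ≈ 0.141 m

Mid-depth of clay below the ground surface: z = 3.7 + 7.7/2 = 7.55 m.
Total vertical stress at mid-clay: σ_v = 20.1×3.7 + 16.6×3.85 = 138.28 kPa.
Pore pressure: u = 9.81×(7.55 − 1.6) = 58.37 kPa.
Initial effective stress: σ'_0 = σ_v − u = 138.28 − 58.37 = 79.91 kPa.
Stress increase at mid-clay by the 2:1 spreading method:
Δσ = qB/(B+z) = 289×2.7/(2.7+7.55) = 76.127 kPa
Final effective stress: σ'_f = 79.91 + 76.127 = 156.04 kPa.
σ'_f = 156.04 > σ'_p = 102 kPa, so the stress path crosses the preconsolidation pressure — recompression up to σ'_p, then virgin compression beyond:
S_c = H/(1+e₀)·[C_r·log₁₀(σ'_p/σ'_0) + C_c·log₁₀(σ'_f/σ'_p)]
    = 7.7/1.93 × [0.072×log₁₀(102/79.91) + 0.15×log₁₀(156.04/102)]
    = 3.9896 × [0.0076319 + 0.027695] = 0.1409 m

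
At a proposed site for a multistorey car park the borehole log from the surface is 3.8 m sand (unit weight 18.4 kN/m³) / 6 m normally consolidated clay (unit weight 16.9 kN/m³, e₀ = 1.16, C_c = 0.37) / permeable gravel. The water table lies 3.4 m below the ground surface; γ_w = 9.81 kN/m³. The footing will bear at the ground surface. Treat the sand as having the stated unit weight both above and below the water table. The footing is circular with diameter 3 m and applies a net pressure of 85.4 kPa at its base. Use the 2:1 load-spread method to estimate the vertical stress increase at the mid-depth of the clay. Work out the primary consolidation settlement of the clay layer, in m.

Mid-depth of clay below the ground surface: z = 3.8 + 6/2 = 6.8 m.
Total vertical stress at mid-clay: σ_v = 18.4×3.8 + 16.9×3 = 120.62 kPa.
Pore pressure: u = 9.81×(6.8 − 3.4) = 33.354 kPa.
Initial effective stress: σ'_0 = σ_v − u = 120.62 − 33.354 = 87.266 kPa.
Stress increase at mid-clay by the 2:1 spreading method:
Δσ ≈ qD²/(D+z)² = 85.4×3²/(3+6.8)² = 8.0029 kPa
Final effective stress: σ'_f = σ'_0 + Δσ = 87.266 + 8.0029 = 95.269 kPa.
Normally consolidated clay, so the full stress increment lies on the virgin compression line:
S_c = C_c·H/(1+e₀)·log₁₀(σ'_f/σ'_0) = 0.37×6/(1+1.16)×log₁₀(95.269/87.266)
    = 1.0278 × 0.038107 = 0.03917 m

S_c ≈ 0.0392 m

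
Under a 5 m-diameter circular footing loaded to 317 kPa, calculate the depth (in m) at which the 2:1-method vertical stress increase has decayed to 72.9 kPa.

2:1 spreading — at depth z the loaded area has grown by z in each plan dimension:
qD²/(D+z)² = Δσ_z ⇒ z = D(√(q/Δσ_z) − 1) = 5×(√(317/72.9) − 1) = 5.426 m

z ≈ 5.43 m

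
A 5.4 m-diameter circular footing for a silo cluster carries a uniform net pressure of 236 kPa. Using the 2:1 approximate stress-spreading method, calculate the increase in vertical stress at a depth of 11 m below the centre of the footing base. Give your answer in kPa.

By the 2:1 method the load spreads at 1 horizontal : 2 vertical, so at depth z the loaded area has grown by z in each plan dimension:
Δσ ≈ qD²/(D+z)² = 236×5.4²/(5.4+11)² = 25.587 kPa

Δσ_z ≈ 25.6 kPa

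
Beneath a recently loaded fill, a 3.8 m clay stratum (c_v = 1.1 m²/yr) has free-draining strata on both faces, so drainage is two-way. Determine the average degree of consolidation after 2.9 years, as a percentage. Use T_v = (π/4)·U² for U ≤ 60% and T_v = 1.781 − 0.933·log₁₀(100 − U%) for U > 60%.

Drainage path length: H_d = H/2 = 1.9 m (double drainage).
T_v = c_v·t/H_d² = 1.1×2.9/1.9² = 0.88366.
T_v = 0.88366 corresponds to the U > 60% branch:
U = 1 − 10^((1.781 − T_v)/0.933)/100 = 0.9084

U ≈ 90.8 %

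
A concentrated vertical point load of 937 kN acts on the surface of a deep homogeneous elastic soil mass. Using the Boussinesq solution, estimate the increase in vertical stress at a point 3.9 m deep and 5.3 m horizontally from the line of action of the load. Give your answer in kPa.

Δσ_z ≈ 2.15 kPa

Boussinesq vertical stress below a point load on an elastic half-space:
Δσ_z = 3P/(2πz²) · [1 + (r/z)²]^(−5/2)
r/z = 5.3/3.9 = 1.359; [1+(r/z)²]^(−5/2) = 0.073131.
Δσ_z = 3×937/(2π×3.9²) × 0.073131 = 29.414 × 0.073131 = 2.151 kPa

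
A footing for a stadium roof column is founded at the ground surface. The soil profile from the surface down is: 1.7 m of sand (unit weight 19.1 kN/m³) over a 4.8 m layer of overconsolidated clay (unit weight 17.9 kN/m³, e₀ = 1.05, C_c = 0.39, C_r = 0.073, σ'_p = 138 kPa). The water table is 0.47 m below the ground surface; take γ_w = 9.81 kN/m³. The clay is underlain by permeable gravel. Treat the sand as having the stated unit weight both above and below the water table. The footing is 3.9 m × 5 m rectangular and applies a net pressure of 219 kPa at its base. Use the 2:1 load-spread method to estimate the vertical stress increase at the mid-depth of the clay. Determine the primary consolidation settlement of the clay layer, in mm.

S_c ≈ 67.2 mm

Mid-depth of clay below the ground surface: z = 1.7 + 4.8/2 = 4.1 m.
Total vertical stress at mid-clay: σ_v = 19.1×1.7 + 17.9×2.4 = 75.43 kPa.
Pore pressure: u = 9.81×(4.1 − 0.47) = 35.61 kPa.
Initial effective stress: σ'_0 = σ_v − u = 75.43 − 35.61 = 39.82 kPa.
Stress increase at mid-clay by the 2:1 spreading method:
Δσ = qBL/((B+z)(L+z)) = 219×3.9×5/((3.9+4.1)(5+4.1)) = 58.661 kPa
Final effective stress: σ'_f = 39.82 + 58.661 = 98.481 kPa.
σ'_f = 98.481 ≤ σ'_p = 138 kPa, so the clay remains overconsolidated and only the recompression index applies:
S_c = C_r·H/(1+e₀)·log₁₀(σ'_f/σ'_0) = 0.073×4.8/2.05×log₁₀(98.481/39.82)
    = 0.17093 × 0.39325 = 0.06722 m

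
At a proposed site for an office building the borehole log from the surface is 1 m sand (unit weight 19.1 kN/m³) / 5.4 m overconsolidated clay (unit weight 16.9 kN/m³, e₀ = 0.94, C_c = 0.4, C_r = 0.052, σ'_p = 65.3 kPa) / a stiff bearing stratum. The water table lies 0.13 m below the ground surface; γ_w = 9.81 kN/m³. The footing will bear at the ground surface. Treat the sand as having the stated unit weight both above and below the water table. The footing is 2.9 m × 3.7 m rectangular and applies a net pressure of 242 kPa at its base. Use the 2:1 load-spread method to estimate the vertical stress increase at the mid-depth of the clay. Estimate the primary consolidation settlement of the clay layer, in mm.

Mid-depth of clay below the ground surface: z = 1 + 5.4/2 = 3.7 m.
Total vertical stress at mid-clay: σ_v = 19.1×1 + 16.9×2.7 = 64.73 kPa.
Pore pressure: u = 9.81×(3.7 − 0.13) = 35.022 kPa.
Initial effective stress: σ'_0 = σ_v − u = 64.73 − 35.022 = 29.708 kPa.
Stress increase at mid-clay by the 2:1 spreading method:
Δσ = qBL/((B+z)(L+z)) = 242×2.9×3.7/((2.9+3.7)(3.7+3.7)) = 53.167 kPa
Final effective stress: σ'_f = 29.708 + 53.167 = 82.875 kPa.
σ'_f = 82.875 > σ'_p = 65.3 kPa, so the stress path crosses the preconsolidation pressure — recompression up to σ'_p, then virgin compression beyond:
S_c = H/(1+e₀)·[C_r·log₁₀(σ'_p/σ'_0) + C_c·log₁₀(σ'_f/σ'_p)]
    = 5.4/1.94 × [0.052×log₁₀(65.3/29.708) + 0.4×log₁₀(82.875/65.3)]
    = 2.7835 × [0.017786 + 0.041404] = 0.1648 m

S_c ≈ 165 mm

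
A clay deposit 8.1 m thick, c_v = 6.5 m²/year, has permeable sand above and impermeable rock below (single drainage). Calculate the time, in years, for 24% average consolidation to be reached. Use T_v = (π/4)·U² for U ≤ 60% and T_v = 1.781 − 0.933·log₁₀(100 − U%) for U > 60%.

Drainage path length: H_d = H = 8.1 m (single drainage).
U ≤ 60%: T_v = (π/4)·U² = (π/4)×0.24² = 0.045239.
t = T_v·H_d²/c_v = 0.045239×8.1²/6.5 = 0.4566 years.

t ≈ 0.457 years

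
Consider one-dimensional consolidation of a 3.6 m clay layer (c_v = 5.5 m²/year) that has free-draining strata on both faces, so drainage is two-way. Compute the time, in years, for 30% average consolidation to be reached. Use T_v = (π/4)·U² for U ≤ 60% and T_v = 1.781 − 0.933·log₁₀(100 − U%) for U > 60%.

Drainage path length: H_d = H/2 = 1.8 m (double drainage).
U ≤ 60%: T_v = (π/4)·U² = (π/4)×0.3² = 0.070686.
t = T_v·H_d²/c_v = 0.070686×1.8²/5.5 = 0.04164 years.

t ≈ 0.0416 years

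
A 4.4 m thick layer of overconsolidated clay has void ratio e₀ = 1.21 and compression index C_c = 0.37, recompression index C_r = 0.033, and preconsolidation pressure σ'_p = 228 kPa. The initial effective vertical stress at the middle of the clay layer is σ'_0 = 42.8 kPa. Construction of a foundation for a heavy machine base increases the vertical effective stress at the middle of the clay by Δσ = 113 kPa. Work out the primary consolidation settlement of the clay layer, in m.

Final effective stress: σ'_f = 42.8 + 113 = 155.8 kPa.
σ'_f = 155.8 ≤ σ'_p = 228 kPa, so the clay remains overconsolidated and only the recompression index applies:
S_c = C_r·H/(1+e₀)·log₁₀(σ'_f/σ'_0) = 0.033×4.4/2.21×log₁₀(155.8/42.8)
    = 0.065703 × 0.56112 = 0.03687 m

S_c ≈ 0.0369 m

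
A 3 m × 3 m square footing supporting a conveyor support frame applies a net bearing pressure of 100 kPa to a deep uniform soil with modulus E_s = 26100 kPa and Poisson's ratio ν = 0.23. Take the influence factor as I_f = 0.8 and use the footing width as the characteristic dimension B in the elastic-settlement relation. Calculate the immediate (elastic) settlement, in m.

S_e ≈ 0.00871 m

Immediate (elastic) settlement: S_e = q·B·(1−ν²)/E_s · I_f.
S_e = 100 × 3 × (1 − 0.23²) / 26100 × 0.8
    = 100 × 3 × 0.9471 / 26100 × 0.8
    = 0.008709 m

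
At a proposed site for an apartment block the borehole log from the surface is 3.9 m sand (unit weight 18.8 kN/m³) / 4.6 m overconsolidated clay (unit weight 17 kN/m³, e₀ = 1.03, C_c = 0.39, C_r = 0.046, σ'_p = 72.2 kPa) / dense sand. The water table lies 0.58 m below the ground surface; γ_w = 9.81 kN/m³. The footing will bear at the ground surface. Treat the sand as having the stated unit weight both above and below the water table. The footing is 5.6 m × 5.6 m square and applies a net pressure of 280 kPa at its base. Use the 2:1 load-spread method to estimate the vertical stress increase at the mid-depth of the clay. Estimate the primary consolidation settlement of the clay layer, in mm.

S_c ≈ 207 mm

Mid-depth of clay below the ground surface: z = 3.9 + 4.6/2 = 6.2 m.
Total vertical stress at mid-clay: σ_v = 18.8×3.9 + 17×2.3 = 112.42 kPa.
Pore pressure: u = 9.81×(6.2 − 0.58) = 55.132 kPa.
Initial effective stress: σ'_0 = σ_v − u = 112.42 − 55.132 = 57.288 kPa.
Stress increase at mid-clay by the 2:1 spreading method:
Δσ = qBL/((B+z)(L+z)) = 280×5.6×5.6/((5.6+6.2)(5.6+6.2)) = 63.062 kPa
Final effective stress: σ'_f = 57.288 + 63.062 = 120.35 kPa.
σ'_f = 120.35 > σ'_p = 72.2 kPa, so the stress path crosses the preconsolidation pressure — recompression up to σ'_p, then virgin compression beyond:
S_c = H/(1+e₀)·[C_r·log₁₀(σ'_p/σ'_0) + C_c·log₁₀(σ'_f/σ'_p)]
    = 4.6/2.03 × [0.046×log₁₀(72.2/57.288) + 0.39×log₁₀(120.35/72.2)]
    = 2.266 × [0.0046218 + 0.086544] = 0.2066 m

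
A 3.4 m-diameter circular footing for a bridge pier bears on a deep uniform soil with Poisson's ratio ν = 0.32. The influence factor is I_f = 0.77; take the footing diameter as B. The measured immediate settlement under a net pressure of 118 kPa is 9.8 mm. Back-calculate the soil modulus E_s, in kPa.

S_e = q·B·(1−ν²)/E_s · I_f  ⇒  E_s = q·B·(1−ν²)·I_f / S_e.
E_s = 118 × 3.4 × 0.8976 × 0.77 / 0.0098 = 28290 kPa

E_s ≈ 28300 kPa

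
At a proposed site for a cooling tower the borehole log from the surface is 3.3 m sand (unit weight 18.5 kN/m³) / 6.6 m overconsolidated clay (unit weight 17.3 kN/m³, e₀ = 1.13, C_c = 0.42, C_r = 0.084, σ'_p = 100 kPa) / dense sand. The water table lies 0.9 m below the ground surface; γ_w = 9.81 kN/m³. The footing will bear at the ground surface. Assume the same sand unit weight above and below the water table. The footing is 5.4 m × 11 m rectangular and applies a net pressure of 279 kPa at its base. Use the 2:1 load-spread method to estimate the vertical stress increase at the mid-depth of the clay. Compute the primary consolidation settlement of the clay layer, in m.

S_c ≈ 0.247 m

Mid-depth of clay below the ground surface: z = 3.3 + 6.6/2 = 6.6 m.
Total vertical stress at mid-clay: σ_v = 18.5×3.3 + 17.3×3.3 = 118.14 kPa.
Pore pressure: u = 9.81×(6.6 − 0.9) = 55.917 kPa.
Initial effective stress: σ'_0 = σ_v − u = 118.14 − 55.917 = 62.223 kPa.
Stress increase at mid-clay by the 2:1 spreading method:
Δσ = qBL/((B+z)(L+z)) = 279×5.4×11/((5.4+6.6)(11+6.6)) = 78.469 kPa
Final effective stress: σ'_f = 62.223 + 78.469 = 140.69 kPa.
σ'_f = 140.69 > σ'_p = 100 kPa, so the stress path crosses the preconsolidation pressure — recompression up to σ'_p, then virgin compression beyond:
S_c = H/(1+e₀)·[C_r·log₁₀(σ'_p/σ'_0) + C_c·log₁₀(σ'_f/σ'_p)]
    = 6.6/2.13 × [0.084×log₁₀(100/62.223) + 0.42×log₁₀(140.69/100)]
    = 3.0986 × [0.017308 + 0.062271] = 0.2466 m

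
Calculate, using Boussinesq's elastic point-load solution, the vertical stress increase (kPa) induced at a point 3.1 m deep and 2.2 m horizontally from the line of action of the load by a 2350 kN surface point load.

Boussinesq vertical stress below a point load on an elastic half-space:
Δσ_z = 3P/(2πz²) · [1 + (r/z)²]^(−5/2)
r/z = 2.2/3.1 = 0.70968; [1+(r/z)²]^(−5/2) = 0.36069.
Δσ_z = 3×2350/(2π×3.1²) × 0.36069 = 116.76 × 0.36069 = 42.11 kPa

Δσ_z ≈ 42.1 kPa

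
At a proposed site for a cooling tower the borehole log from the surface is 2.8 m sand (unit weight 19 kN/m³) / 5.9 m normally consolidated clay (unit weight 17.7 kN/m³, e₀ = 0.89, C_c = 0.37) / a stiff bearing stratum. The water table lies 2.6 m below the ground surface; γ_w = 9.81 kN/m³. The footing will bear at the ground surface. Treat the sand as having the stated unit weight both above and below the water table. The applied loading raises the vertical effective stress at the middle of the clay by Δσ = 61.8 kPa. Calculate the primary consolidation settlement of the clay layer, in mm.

Mid-depth of clay below the ground surface: z = 2.8 + 5.9/2 = 5.75 m.
Total vertical stress at mid-clay: σ_v = 19×2.8 + 17.7×2.95 = 105.41 kPa.
Pore pressure: u = 9.81×(5.75 − 2.6) = 30.902 kPa.
Initial effective stress: σ'_0 = σ_v − u = 105.41 − 30.902 = 74.508 kPa.
Final effective stress: σ'_f = σ'_0 + Δσ = 74.508 + 61.8 = 136.31 kPa.
Normally consolidated clay, so the full stress increment lies on the virgin compression line:
S_c = C_c·H/(1+e₀)·log₁₀(σ'_f/σ'_0) = 0.37×5.9/(1+0.89)×log₁₀(136.31/74.508)
    = 1.155 × 0.26232 = 0.303 m

S_c ≈ 303 mm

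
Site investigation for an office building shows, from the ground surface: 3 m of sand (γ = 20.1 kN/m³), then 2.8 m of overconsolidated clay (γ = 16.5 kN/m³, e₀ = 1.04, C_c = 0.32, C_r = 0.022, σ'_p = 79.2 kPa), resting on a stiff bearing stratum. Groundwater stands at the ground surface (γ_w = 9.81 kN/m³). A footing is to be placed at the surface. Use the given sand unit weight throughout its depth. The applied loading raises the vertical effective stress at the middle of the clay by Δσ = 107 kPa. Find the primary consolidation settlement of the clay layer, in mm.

S_c ≈ 127 mm

Mid-depth of clay below the ground surface: z = 3 + 2.8/2 = 4.4 m.
Total vertical stress at mid-clay: σ_v = 20.1×3 + 16.5×1.4 = 83.4 kPa.
Pore pressure: u = 9.81×(4.4 − 0) = 43.164 kPa.
Initial effective stress: σ'_0 = σ_v − u = 83.4 − 43.164 = 40.236 kPa.
Final effective stress: σ'_f = 40.236 + 107 = 147.24 kPa.
σ'_f = 147.24 > σ'_p = 79.2 kPa, so the stress path crosses the preconsolidation pressure — recompression up to σ'_p, then virgin compression beyond:
S_c = H/(1+e₀)·[C_r·log₁₀(σ'_p/σ'_0) + C_c·log₁₀(σ'_f/σ'_p)]
    = 2.8/2.04 × [0.022×log₁₀(79.2/40.236) + 0.32×log₁₀(147.24/79.2)]
    = 1.3725 × [0.0064704 + 0.086176] = 0.1272 m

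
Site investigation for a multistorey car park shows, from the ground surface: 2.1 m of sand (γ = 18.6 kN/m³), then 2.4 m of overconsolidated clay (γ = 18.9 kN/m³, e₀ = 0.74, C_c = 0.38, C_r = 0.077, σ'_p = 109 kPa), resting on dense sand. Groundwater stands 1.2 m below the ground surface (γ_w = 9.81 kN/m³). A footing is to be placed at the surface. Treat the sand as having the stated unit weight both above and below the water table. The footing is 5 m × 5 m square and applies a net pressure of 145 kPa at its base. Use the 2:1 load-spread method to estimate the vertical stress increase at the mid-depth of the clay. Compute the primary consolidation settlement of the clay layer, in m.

Mid-depth of clay below the ground surface: z = 2.1 + 2.4/2 = 3.3 m.
Total vertical stress at mid-clay: σ_v = 18.6×2.1 + 18.9×1.2 = 61.74 kPa.
Pore pressure: u = 9.81×(3.3 − 1.2) = 20.601 kPa.
Initial effective stress: σ'_0 = σ_v − u = 61.74 − 20.601 = 41.139 kPa.
Stress increase at mid-clay by the 2:1 spreading method:
Δσ = qBL/((B+z)(L+z)) = 145×5×5/((5+3.3)(5+3.3)) = 52.62 kPa
Final effective stress: σ'_f = 41.139 + 52.62 = 93.759 kPa.
σ'_f = 93.759 ≤ σ'_p = 109 kPa, so the clay remains overconsolidated and only the recompression index applies:
S_c = C_r·H/(1+e₀)·log₁₀(σ'_f/σ'_0) = 0.077×2.4/1.74×log₁₀(93.759/41.139)
    = 0.10621 × 0.35776 = 0.038 m

S_c ≈ 0.038 m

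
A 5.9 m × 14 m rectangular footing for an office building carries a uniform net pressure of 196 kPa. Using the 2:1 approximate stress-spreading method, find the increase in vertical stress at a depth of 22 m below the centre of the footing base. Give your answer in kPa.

By the 2:1 method the load spreads at 1 horizontal : 2 vertical, so at depth z the loaded area has grown by z in each plan dimension:
Δσ = qBL/((B+z)(L+z)) = 196×5.9×14/((5.9+22)(14+22)) = 16.119 kPa

Δσ_z ≈ 16.1 kPa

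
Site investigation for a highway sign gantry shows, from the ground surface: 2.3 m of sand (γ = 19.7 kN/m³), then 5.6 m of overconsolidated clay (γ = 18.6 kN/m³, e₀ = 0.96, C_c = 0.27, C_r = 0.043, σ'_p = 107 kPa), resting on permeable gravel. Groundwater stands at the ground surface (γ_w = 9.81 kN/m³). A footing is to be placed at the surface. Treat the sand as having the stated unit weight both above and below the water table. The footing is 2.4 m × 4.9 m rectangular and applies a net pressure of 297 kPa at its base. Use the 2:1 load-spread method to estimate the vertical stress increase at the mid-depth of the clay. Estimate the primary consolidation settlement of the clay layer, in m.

S_c ≈ 0.0365 m

Mid-depth of clay below the ground surface: z = 2.3 + 5.6/2 = 5.1 m.
Total vertical stress at mid-clay: σ_v = 19.7×2.3 + 18.6×2.8 = 97.39 kPa.
Pore pressure: u = 9.81×(5.1 − 0) = 50.031 kPa.
Initial effective stress: σ'_0 = σ_v − u = 97.39 − 50.031 = 47.359 kPa.
Stress increase at mid-clay by the 2:1 spreading method:
Δσ = qBL/((B+z)(L+z)) = 297×2.4×4.9/((2.4+5.1)(4.9+5.1)) = 46.57 kPa
Final effective stress: σ'_f = 47.359 + 46.57 = 93.929 kPa.
σ'_f = 93.929 ≤ σ'_p = 107 kPa, so the clay remains overconsolidated and only the recompression index applies:
S_c = C_r·H/(1+e₀)·log₁₀(σ'_f/σ'_0) = 0.043×5.6/1.96×log₁₀(93.929/47.359)
    = 0.12286 × 0.2974 = 0.03654 m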